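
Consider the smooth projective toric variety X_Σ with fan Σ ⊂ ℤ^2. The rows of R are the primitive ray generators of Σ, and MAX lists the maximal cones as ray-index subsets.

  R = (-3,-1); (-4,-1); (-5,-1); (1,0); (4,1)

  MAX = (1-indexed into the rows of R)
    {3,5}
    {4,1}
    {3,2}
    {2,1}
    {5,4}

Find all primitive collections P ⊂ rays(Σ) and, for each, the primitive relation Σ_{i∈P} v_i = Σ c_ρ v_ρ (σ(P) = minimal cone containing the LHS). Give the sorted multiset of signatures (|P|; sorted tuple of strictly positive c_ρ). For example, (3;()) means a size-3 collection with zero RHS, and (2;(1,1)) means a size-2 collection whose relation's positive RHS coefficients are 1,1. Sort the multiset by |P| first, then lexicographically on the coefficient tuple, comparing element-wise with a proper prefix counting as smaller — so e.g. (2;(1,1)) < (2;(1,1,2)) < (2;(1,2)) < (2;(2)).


Minimal non-faces — 5 found among 5 rays, 5 max cones:

  • {2,5}:  v_{2} + v_{5} = 0  ⟹  sig = (2;())
  • {1,5}:  v_{1} + v_{5} = v_{4}  ⟹  sig = (2;(1))
  • {2,4}:  v_{2} + v_{4} = v_{1}  ⟹  sig = (2;(1))
  • {3,4}:  v_{3} + v_{4} = v_{2}  ⟹  sig = (2;(1))
  • {1,3}:  v_{1} + v_{3} = 2·v_{2}  ⟹  sig = (2;(2))

so the primitive-relation signature multiset is
{ (2;()),  (2;(1)) ×3,  (2;(2)) }


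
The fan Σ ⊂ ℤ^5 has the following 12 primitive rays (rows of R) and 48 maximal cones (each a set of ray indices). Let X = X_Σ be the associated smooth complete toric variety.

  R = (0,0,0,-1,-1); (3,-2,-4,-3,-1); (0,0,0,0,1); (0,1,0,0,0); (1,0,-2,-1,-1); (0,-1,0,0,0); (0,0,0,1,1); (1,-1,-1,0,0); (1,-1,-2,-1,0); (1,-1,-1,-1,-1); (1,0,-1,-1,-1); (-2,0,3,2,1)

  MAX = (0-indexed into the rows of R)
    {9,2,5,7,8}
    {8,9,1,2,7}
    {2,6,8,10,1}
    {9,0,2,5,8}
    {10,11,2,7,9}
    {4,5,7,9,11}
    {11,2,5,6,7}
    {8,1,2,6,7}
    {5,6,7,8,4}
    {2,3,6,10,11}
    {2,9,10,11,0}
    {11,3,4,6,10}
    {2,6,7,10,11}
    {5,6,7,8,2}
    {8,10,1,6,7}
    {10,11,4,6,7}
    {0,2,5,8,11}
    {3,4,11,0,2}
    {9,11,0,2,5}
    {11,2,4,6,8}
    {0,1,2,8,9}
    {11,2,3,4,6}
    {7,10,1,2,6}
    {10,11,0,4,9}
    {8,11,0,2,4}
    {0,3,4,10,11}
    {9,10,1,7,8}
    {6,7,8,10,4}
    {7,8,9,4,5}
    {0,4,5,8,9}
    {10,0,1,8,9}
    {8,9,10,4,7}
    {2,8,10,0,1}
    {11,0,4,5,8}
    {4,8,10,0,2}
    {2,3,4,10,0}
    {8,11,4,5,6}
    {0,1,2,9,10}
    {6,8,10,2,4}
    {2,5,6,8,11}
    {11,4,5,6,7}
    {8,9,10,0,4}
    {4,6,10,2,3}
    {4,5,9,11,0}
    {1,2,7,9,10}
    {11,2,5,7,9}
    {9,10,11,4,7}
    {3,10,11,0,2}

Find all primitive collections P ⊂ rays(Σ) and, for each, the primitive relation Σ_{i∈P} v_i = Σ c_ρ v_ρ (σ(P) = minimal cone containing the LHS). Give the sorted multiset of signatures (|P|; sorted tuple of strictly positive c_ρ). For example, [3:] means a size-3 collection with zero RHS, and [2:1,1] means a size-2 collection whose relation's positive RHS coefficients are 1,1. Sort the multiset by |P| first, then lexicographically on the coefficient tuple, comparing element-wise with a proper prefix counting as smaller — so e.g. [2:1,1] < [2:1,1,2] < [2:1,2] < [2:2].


The 21 primitive collections of Σ (r=12, n=5):

  P = {0,6}:  v_{0} + v_{6} = 0 ; sig = [2:]
  P = {3,5}:  v_{3} + v_{5} = 0 ; sig = [2:]
  P = {0,7}:  v_{0} + v_{7} = v_{9} ; sig = [2:1]
  P = {3,9}:  v_{3} + v_{9} = v_{10} ; sig = [2:1]
  P = {5,10}:  v_{5} + v_{10} = v_{9} ; sig = [2:1]
  P = {6,9}:  v_{6} + v_{9} = v_{7} ; sig = [2:1]
  P = {3,7}:  v_{3} + v_{7} = v_{6} + v_{10} ; sig = [2:1,1]
  P = {3,8}:  v_{3} + v_{8} = v_{2} + v_{4} ; sig = [2:1,1]
  P = {1,11}:  v_{1} + v_{11} = v_{2} + v_{5} + v_{9} ; sig = [2:1,1,1]
  P = {1,3}:  v_{1} + v_{3} = v_{2} + v_{8} + 2·v_{10} ; sig = [2:1,1,2]
  P = {1,5}:  v_{1} + v_{5} = v_{2} + v_{8} + 2·v_{9} ; sig = [2:1,1,2]
  P = {1,4}:  v_{1} + v_{4} = 2·v_{8} + 2·v_{10} ; sig = [2:2,2]
  P = {2,4,5}:  v_{2} + v_{4} + v_{5} = v_{8} ; sig = [3:1]
  P = {8,10,11}:  v_{8} + v_{10} + v_{11} = v_{5} ; sig = [3:1]
  P = {2,4,9}:  v_{2} + v_{4} + v_{9} = v_{8} + v_{10} ; sig = [3:1,1]
  P = {2,4,7}:  v_{2} + v_{4} + v_{7} = v_{6} + v_{8} + v_{10} ; sig = [3:1,1,1]
  P = {7,8,11}:  v_{7} + v_{8} + v_{11} = 2·v_{5} + v_{6} ; sig = [3:1,2]
  P = {8,9,11}:  v_{8} + v_{9} + v_{11} = 2·v_{5} ; sig = [3:2]
  P = {2,4,10,11}:  v_{2} + v_{4} + v_{10} + v_{11} = 0 ; sig = [4:]
  P = {2,8,9,10}:  v_{2} + v_{8} + v_{9} + v_{10} = v_{1} ; sig = [4:1]
  P = {2,7,8,10}:  v_{2} + v_{7} + v_{8} + v_{10} = v_{1} + v_{6} ; sig = [4:1,1]

Sorted signature multiset PRS(X):
{ [2:] ×2,  [2:1] ×4,  [2:1,1] ×2,  [2:1,1,1],  [2:1,1,2] ×2,  [2:2,2],  [3:1] ×2,  [3:1,1],  [3:1,1,1],  [3:1,2],  [3:2],  [4:],  [4:1],  [4:1,1] }


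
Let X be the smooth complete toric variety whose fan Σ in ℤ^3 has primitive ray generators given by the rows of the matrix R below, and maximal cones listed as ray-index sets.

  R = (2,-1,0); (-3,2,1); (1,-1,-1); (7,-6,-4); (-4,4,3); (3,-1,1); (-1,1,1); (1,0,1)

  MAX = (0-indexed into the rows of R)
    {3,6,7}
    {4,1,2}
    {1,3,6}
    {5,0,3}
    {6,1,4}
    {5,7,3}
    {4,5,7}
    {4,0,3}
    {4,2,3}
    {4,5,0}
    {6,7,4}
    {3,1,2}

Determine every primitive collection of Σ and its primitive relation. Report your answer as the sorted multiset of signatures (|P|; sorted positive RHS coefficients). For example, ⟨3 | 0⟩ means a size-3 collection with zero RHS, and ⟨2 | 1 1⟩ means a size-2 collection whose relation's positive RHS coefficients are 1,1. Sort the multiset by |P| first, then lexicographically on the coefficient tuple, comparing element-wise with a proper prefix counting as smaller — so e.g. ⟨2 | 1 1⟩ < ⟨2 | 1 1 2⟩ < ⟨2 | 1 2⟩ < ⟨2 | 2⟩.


14 minimal non-faces of Δ(Σ) (on 8 rays):

  • {2,6}:  v_{2} + v_{6} = 0  ⇒ sig = ⟨2 | 0⟩
  • {0,1}:  v_{0} + v_{1} = v_{6}  ⇒ sig = ⟨2 | 1⟩
  • {0,6}:  v_{0} + v_{6} = v_{7}  ⇒ sig = ⟨2 | 1⟩
  • {0,7}:  v_{0} + v_{7} = v_{5}  ⇒ sig = ⟨2 | 1⟩
  • {2,7}:  v_{2} + v_{7} = v_{0}  ⇒ sig = ⟨2 | 1⟩
  • {0,2}:  v_{0} + v_{2} = v_{3} + v_{4}  ⇒ sig = ⟨2 | 1 1⟩
  • {1,5}:  v_{1} + v_{5} = v_{6} + v_{7}  ⇒ sig = ⟨2 | 1 1⟩
  • {1,7}:  v_{1} + v_{7} = 2·v_{6}  ⇒ sig = ⟨2 | 2⟩
  • {2,5}:  v_{2} + v_{5} = 2·v_{0}  ⇒ sig = ⟨2 | 2⟩
  • {5,6}:  v_{5} + v_{6} = 2·v_{7}  ⇒ sig = ⟨2 | 2⟩
  • {1,3,4}:  v_{1} + v_{3} + v_{4} = 0  ⇒ sig = ⟨3 | 0⟩
  • {3,4,6}:  v_{3} + v_{4} + v_{6} = v_{0}  ⇒ sig = ⟨3 | 1⟩
  • {3,4,7}:  v_{3} + v_{4} + v_{7} = 2·v_{0}  ⇒ sig = ⟨3 | 2⟩
  • {3,4,5}:  v_{3} + v_{4} + v_{5} = 3·v_{0}  ⇒ sig = ⟨3 | 3⟩

Signatures (|P|; sorted positive RHS coefficients), sorted:
[⟨2 | 0⟩, ⟨2 | 1⟩, ⟨2 | 1⟩, ⟨2 | 1⟩, ⟨2 | 1⟩, ⟨2 | 1 1⟩, ⟨2 | 1 1⟩, ⟨2 | 2⟩, ⟨2 | 2⟩, ⟨2 | 2⟩, ⟨3 | 0⟩, ⟨3 | 1⟩, ⟨3 | 2⟩, ⟨3 | 3⟩]


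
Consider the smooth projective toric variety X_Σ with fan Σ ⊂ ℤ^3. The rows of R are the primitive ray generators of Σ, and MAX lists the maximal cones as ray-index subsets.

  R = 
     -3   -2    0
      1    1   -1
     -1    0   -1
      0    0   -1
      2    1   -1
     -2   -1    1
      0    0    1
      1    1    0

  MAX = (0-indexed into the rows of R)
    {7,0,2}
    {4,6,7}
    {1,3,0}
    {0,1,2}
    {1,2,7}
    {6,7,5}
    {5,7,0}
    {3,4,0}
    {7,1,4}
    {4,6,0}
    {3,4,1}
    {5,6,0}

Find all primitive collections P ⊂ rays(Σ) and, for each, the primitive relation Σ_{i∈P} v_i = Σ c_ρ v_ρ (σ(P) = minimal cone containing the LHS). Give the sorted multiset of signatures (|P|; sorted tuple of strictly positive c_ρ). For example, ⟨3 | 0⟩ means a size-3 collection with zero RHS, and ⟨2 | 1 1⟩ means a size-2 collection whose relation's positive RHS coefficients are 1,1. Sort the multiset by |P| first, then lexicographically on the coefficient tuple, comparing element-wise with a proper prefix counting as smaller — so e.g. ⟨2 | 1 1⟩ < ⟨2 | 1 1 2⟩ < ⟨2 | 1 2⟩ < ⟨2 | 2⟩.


14 collections generate NE(X_Σ); each relation:

  P = {3,6}:  v_{3} + v_{6} = 0 ; sig = ⟨2 | 0⟩
  P = {4,5}:  v_{4} + v_{5} = 0 ; sig = ⟨2 | 0⟩
  P = {1,6}:  v_{1} + v_{6} = v_{7} ; sig = ⟨2 | 1⟩
  P = {3,7}:  v_{3} + v_{7} = v_{1} ; sig = ⟨2 | 1⟩
  P = {2,4}:  v_{2} + v_{4} = v_{1} + v_{3} ; sig = ⟨2 | 1 1⟩
  P = {3,5}:  v_{3} + v_{5} = v_{0} + v_{7} ; sig = ⟨2 | 1 1⟩
  P = {1,5}:  v_{1} + v_{5} = v_{0} + 2·v_{7} ; sig = ⟨2 | 1 2⟩
  P = {2,3}:  v_{2} + v_{3} = v_{0} + 2·v_{1} ; sig = ⟨2 | 1 2⟩
  P = {2,6}:  v_{2} + v_{6} = v_{0} + 2·v_{7} ; sig = ⟨2 | 1 2⟩
  P = {2,5}:  v_{2} + v_{5} = 2·v_{0} + 3·v_{7} ; sig = ⟨2 | 2 3⟩
  P = {0,1,7}:  v_{0} + v_{1} + v_{7} = v_{2} ; sig = ⟨3 | 1⟩
  P = {0,4,7}:  v_{0} + v_{4} + v_{7} = v_{3} ; sig = ⟨3 | 1⟩
  P = {0,6,7}:  v_{0} + v_{6} + v_{7} = v_{5} ; sig = ⟨3 | 1⟩
  P = {0,1,4}:  v_{0} + v_{1} + v_{4} = 2·v_{3} ; sig = ⟨3 | 2⟩

Signatures (|P|; sorted positive RHS coefficients), sorted:
{ ⟨2 | 0⟩ ×2,  ⟨2 | 1⟩ ×2,  ⟨2 | 1 1⟩ ×2,  ⟨2 | 1 2⟩ ×3,  ⟨2 | 2 3⟩,  ⟨3 | 1⟩ ×3,  ⟨3 | 2⟩ }


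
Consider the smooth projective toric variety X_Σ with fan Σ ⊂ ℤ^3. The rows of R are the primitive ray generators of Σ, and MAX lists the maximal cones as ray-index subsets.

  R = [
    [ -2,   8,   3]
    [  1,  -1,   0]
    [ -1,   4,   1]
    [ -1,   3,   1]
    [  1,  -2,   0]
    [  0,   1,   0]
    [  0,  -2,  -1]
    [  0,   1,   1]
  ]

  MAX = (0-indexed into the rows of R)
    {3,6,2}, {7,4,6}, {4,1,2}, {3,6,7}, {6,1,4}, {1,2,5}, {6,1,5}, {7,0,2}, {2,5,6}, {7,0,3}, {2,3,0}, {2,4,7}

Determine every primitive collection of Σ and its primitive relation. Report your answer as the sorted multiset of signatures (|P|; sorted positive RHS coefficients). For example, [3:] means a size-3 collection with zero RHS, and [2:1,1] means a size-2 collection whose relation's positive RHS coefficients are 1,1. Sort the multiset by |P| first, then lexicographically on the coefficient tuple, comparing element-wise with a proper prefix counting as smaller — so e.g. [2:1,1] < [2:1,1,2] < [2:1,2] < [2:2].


14 collections generate NE(X_Σ); each relation:

  {3,4}:  v_{3} + v_{4} = v_{7}  ⟹  sig = [2:1]
  {3,5}:  v_{3} + v_{5} = v_{2}  ⟹  sig = [2:1]
  {4,5}:  v_{4} + v_{5} = v_{1}  ⟹  sig = [2:1]
  {1,3}:  v_{1} + v_{3} = v_{2} + v_{4}  ⟹  sig = [2:1,1]
  {5,7}:  v_{5} + v_{7} = v_{2} + v_{4}  ⟹  sig = [2:1,1]
  {0,1}:  v_{0} + v_{1} = 2·v_{2} + v_{4} + v_{7}  ⟹  sig = [2:1,1,2]
  {0,4}:  v_{0} + v_{4} = v_{2} + 2·v_{7}  ⟹  sig = [2:1,2]
  {0,5}:  v_{0} + v_{5} = 2·v_{2} + v_{7}  ⟹  sig = [2:1,2]
  {1,7}:  v_{1} + v_{7} = v_{2} + 2·v_{4}  ⟹  sig = [2:1,2]
  {0,6}:  v_{0} + v_{6} = 2·v_{3}  ⟹  sig = [2:2]
  {2,4,6}:  v_{2} + v_{4} + v_{6} = 0  ⟹  sig = [3:]
  {1,2,6}:  v_{1} + v_{2} + v_{6} = v_{5}  ⟹  sig = [3:1]
  {2,3,7}:  v_{2} + v_{3} + v_{7} = v_{0}  ⟹  sig = [3:1]
  {2,6,7}:  v_{2} + v_{6} + v_{7} = v_{3}  ⟹  sig = [3:1]

so the primitive-relation signature multiset is
[[2:1], [2:1], [2:1], [2:1,1], [2:1,1], [2:1,1,2], [2:1,2], [2:1,2], [2:1,2], [2:2], [3:], [3:1], [3:1], [3:1]]


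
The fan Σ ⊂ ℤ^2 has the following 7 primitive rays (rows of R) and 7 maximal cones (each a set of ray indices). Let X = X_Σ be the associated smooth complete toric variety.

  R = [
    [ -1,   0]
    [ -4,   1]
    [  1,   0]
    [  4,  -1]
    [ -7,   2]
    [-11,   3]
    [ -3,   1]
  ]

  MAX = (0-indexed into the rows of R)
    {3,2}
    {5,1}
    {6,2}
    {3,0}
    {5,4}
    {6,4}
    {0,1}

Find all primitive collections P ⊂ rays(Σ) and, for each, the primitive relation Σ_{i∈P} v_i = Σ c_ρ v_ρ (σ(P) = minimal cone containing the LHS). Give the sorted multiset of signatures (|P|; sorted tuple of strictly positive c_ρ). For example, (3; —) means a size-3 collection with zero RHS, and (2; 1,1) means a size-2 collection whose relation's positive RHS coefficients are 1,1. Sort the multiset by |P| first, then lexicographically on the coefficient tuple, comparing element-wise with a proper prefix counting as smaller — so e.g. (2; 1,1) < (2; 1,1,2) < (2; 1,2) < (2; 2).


Σ has 14 primitive collections:

  {0,2}:  v_{0} + v_{2} = 0 ; sig = (2; —)
  {1,3}:  v_{1} + v_{3} = 0 ; sig = (2; —)
  {0,6}:  v_{0} + v_{6} = v_{1} ; sig = (2; 1)
  {1,2}:  v_{1} + v_{2} = v_{6} ; sig = (2; 1)
  {1,4}:  v_{1} + v_{4} = v_{5} ; sig = (2; 1)
  {1,6}:  v_{1} + v_{6} = v_{4} ; sig = (2; 1)
  {3,4}:  v_{3} + v_{4} = v_{6} ; sig = (2; 1)
  {3,5}:  v_{3} + v_{5} = v_{4} ; sig = (2; 1)
  {3,6}:  v_{3} + v_{6} = v_{2} ; sig = (2; 1)
  {2,5}:  v_{2} + v_{5} = v_{4} + v_{6} ; sig = (2; 1,1)
  {0,4}:  v_{0} + v_{4} = 2·v_{1} ; sig = (2; 2)
  {2,4}:  v_{2} + v_{4} = 2·v_{6} ; sig = (2; 2)
  {5,6}:  v_{5} + v_{6} = 2·v_{4} ; sig = (2; 2)
  {0,5}:  v_{0} + v_{5} = 3·v_{1} ; sig = (2; 3)

so the primitive-relation signature multiset is
{ (2; —) ×2,  (2; 1) ×7,  (2; 1,1),  (2; 2) ×3,  (2; 3) }


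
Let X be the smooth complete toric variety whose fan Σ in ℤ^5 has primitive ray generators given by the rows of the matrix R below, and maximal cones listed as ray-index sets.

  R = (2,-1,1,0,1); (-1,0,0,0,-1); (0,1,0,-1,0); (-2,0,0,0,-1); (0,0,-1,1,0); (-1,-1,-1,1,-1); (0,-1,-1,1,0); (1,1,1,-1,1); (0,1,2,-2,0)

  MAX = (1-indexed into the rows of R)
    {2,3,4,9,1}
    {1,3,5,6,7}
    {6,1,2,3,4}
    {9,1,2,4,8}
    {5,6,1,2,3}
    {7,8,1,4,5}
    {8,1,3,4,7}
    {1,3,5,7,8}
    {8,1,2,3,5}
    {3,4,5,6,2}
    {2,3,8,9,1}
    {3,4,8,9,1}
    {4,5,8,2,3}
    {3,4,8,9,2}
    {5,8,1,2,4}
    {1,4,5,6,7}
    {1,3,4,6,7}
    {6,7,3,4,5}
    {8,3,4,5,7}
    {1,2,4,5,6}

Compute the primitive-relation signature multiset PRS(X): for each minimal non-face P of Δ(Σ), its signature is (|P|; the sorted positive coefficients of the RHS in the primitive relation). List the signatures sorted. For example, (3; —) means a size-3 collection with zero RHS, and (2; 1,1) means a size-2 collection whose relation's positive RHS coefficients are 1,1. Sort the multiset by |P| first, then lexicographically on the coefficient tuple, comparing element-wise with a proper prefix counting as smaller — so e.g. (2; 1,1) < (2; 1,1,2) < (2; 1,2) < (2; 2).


The 7 primitive collections of Σ (r=9, n=5):

  • {6,8}:  v_{6} + v_{8} = 0  ⇒ sig = (2; —)
  • {2,7}:  v_{2} + v_{7} = v_{6}  ⇒ sig = (2; 1)
  • {5,9}:  v_{5} + v_{9} = v_{2} + v_{8}  ⇒ sig = (2; 1,1)
  • {7,9}:  v_{7} + v_{9} = v_{1} + v_{3} + v_{4}  ⇒ sig = (2; 1,1,1)
  • {6,9}:  v_{6} + v_{9} = v_{1} + v_{2} + v_{3} + v_{4}  ⇒ sig = (2; 1,1,1,1)
  • {1,3,4,5}:  v_{1} + v_{3} + v_{4} + v_{5} = 0  ⇒ sig = (4; —)
  • {1,2,3,4,8}:  v_{1} + v_{2} + v_{3} + v_{4} + v_{8} = v_{9}  ⇒ sig = (5; 1)

Sorted signature multiset PRS(X):
[(2; —), (2; 1), (2; 1,1), (2; 1,1,1), (2; 1,1,1,1), (4; —), (5; 1)]


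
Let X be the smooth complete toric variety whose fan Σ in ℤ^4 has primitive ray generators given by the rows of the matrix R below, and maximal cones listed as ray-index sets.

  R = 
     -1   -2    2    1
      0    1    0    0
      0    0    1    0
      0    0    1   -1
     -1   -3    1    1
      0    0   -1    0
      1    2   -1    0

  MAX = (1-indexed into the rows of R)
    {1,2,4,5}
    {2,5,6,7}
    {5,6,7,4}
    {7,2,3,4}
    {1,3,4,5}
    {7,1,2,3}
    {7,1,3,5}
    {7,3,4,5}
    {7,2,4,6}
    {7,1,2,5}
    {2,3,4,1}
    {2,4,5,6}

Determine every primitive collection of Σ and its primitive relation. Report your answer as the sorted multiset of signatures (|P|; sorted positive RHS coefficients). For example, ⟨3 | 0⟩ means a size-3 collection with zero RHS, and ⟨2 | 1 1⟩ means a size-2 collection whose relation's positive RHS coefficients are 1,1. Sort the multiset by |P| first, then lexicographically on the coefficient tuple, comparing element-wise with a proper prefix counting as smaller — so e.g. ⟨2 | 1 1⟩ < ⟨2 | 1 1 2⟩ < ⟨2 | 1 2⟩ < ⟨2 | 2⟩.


5 minimal non-faces of Δ(Σ) (on 7 rays):

  P={3,6}:  v_{3} + v_{6} = 0 — sig = ⟨2 | 0⟩
  P={1,6}:  v_{1} + v_{6} = v_{2} + v_{5} — sig = ⟨2 | 1 1⟩
  P={2,3,5}:  v_{2} + v_{3} + v_{5} = v_{1} — sig = ⟨3 | 1⟩
  P={1,4,7}:  v_{1} + v_{4} + v_{7} = 2·v_{3} — sig = ⟨3 | 2⟩
  P={2,4,5,7}:  v_{2} + v_{4} + v_{5} + v_{7} = v_{3} — sig = ⟨4 | 1⟩

Signatures (|P|; sorted positive RHS coefficients), sorted:
    ⟨2 | 0⟩
    ⟨2 | 1 1⟩
    ⟨3 | 1⟩
    ⟨3 | 2⟩
    ⟨4 | 1⟩


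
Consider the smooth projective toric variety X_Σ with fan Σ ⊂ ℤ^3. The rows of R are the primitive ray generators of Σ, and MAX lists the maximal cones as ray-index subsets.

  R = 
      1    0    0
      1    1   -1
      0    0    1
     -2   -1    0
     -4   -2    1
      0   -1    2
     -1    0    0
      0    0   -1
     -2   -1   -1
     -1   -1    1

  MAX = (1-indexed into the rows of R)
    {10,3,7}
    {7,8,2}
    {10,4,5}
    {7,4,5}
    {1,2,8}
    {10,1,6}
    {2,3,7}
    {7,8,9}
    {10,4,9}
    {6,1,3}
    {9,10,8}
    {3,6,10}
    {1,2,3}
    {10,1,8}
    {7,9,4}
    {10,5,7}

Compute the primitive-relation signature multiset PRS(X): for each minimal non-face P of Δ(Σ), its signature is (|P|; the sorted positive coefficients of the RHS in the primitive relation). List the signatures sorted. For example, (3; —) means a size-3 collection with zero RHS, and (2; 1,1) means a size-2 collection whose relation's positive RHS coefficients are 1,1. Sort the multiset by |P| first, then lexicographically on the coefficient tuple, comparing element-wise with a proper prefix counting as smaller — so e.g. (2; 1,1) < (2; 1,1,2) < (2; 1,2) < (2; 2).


The 25 primitive collections of Σ (r=10, n=3):

  {1,7}:  v_{1} + v_{7} = 0  so sig = (2; —)
  {2,10}:  v_{2} + v_{10} = 0  so sig = (2; —)
  {3,8}:  v_{3} + v_{8} = 0  so sig = (2; —)
  {3,9}:  v_{3} + v_{9} = v_{4}  so sig = (2; 1)
  {4,8}:  v_{4} + v_{8} = v_{9}  so sig = (2; 1)
  {1,4}:  v_{1} + v_{4} = v_{8} + v_{10}  so sig = (2; 1,1)
  {1,5}:  v_{1} + v_{5} = v_{4} + v_{10}  so sig = (2; 1,1)
  {2,4}:  v_{2} + v_{4} = v_{7} + v_{8}  so sig = (2; 1,1)
  {2,5}:  v_{2} + v_{5} = v_{4} + v_{7}  so sig = (2; 1,1)
  {2,6}:  v_{2} + v_{6} = v_{1} + v_{3}  so sig = (2; 1,1)
  {3,4}:  v_{3} + v_{4} = v_{7} + v_{10}  so sig = (2; 1,1)
  {6,7}:  v_{6} + v_{7} = v_{3} + v_{10}  so sig = (2; 1,1)
  {6,8}:  v_{6} + v_{8} = v_{1} + v_{10}  so sig = (2; 1,1)
  {1,9}:  v_{1} + v_{9} = 2·v_{8} + v_{10}  so sig = (2; 1,2)
  {2,9}:  v_{2} + v_{9} = v_{7} + 2·v_{8}  so sig = (2; 1,2)
  {6,9}:  v_{6} + v_{9} = v_{8} + 2·v_{10}  so sig = (2; 1,2)
  {5,6}:  v_{5} + v_{6} = v_{7} + 3·v_{10}  so sig = (2; 1,3)
  {4,6}:  v_{4} + v_{6} = 2·v_{10}  so sig = (2; 2)
  {5,8}:  v_{5} + v_{8} = 2·v_{4}  so sig = (2; 2)
  {3,5}:  v_{3} + v_{5} = 2·v_{7} + 2·v_{10}  so sig = (2; 2,2)
  {5,9}:  v_{5} + v_{9} = 3·v_{4}  so sig = (2; 3)
  {1,3,10}:  v_{1} + v_{3} + v_{10} = v_{6}  so sig = (3; 1)
  {4,7,10}:  v_{4} + v_{7} + v_{10} = v_{5}  so sig = (3; 1)
  {7,8,10}:  v_{7} + v_{8} + v_{10} = v_{4}  so sig = (3; 1)
  {7,9,10}:  v_{7} + v_{9} + v_{10} = 2·v_{4}  so sig = (3; 2)

Hence PRS(X_Σ) =
{ (2; —) ×3,  (2; 1) ×2,  (2; 1,1) ×8,  (2; 1,2) ×3,  (2; 1,3),  (2; 2) ×2,  (2; 2,2),  (2; 3),  (3; 1) ×3,  (3; 2) }


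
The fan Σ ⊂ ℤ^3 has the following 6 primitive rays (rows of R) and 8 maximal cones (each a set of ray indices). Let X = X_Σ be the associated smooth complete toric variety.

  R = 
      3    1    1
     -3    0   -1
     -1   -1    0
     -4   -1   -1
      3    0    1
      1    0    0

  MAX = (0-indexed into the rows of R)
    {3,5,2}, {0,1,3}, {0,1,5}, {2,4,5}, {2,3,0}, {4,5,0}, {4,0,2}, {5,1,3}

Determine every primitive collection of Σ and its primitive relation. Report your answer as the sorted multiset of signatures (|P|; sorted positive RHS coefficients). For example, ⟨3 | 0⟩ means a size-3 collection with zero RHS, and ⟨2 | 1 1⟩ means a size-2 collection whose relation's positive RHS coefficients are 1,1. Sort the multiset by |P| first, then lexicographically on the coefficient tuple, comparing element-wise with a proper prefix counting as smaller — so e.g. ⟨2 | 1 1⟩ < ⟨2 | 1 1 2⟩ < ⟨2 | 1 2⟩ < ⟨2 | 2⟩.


Minimal non-faces — 5 found among 6 rays, 8 max cones:

  P = {1,4}:  v_{1} + v_{4} = 0 — sig = ⟨2 | 0⟩
  P = {1,2}:  v_{1} + v_{2} = v_{3} — sig = ⟨2 | 1⟩
  P = {3,4}:  v_{3} + v_{4} = v_{2} — sig = ⟨2 | 1⟩
  P = {0,3,5}:  v_{0} + v_{3} + v_{5} = 0 — sig = ⟨3 | 0⟩
  P = {0,2,5}:  v_{0} + v_{2} + v_{5} = v_{4} — sig = ⟨3 | 1⟩

Sorted signature multiset PRS(X):
    ⟨2 | 0⟩
    ⟨2 | 1⟩
    ⟨2 | 1⟩
    ⟨3 | 0⟩
    ⟨3 | 1⟩


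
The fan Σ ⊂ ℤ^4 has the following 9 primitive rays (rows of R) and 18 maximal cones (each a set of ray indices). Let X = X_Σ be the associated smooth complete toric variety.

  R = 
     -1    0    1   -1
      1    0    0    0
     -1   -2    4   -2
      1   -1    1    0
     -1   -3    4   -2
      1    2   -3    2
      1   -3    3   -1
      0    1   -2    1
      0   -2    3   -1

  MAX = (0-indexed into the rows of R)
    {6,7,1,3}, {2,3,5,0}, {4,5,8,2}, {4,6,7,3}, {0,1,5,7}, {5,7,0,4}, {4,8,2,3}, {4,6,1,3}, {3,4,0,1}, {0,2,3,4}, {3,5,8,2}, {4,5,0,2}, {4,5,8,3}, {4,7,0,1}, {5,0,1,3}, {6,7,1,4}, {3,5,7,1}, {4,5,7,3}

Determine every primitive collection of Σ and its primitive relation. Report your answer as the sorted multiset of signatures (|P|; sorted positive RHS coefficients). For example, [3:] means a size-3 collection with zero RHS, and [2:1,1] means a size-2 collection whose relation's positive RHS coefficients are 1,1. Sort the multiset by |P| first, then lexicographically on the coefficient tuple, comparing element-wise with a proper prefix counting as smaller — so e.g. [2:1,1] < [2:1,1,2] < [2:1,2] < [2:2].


14 collections generate NE(X_Σ); each relation:

  {0,8}:  v_{0} + v_{8} = v_{2}  →  sig = [2:1]
  {0,6}:  v_{0} + v_{6} = v_{1} + v_{4}  →  sig = [2:1,1]
  {7,8}:  v_{7} + v_{8} = v_{4} + v_{5}  →  sig = [2:1,1]
  {2,7}:  v_{2} + v_{7} = v_{0} + v_{4} + v_{5}  →  sig = [2:1,1,1]
  {2,6}:  v_{2} + v_{6} = v_{0} + 2·v_{3} + v_{4}  →  sig = [2:1,1,2]
  {1,8}:  v_{1} + v_{8} = v_{0} + 2·v_{3}  →  sig = [2:1,2]
  {5,6}:  v_{5} + v_{6} = 2·v_{3} + v_{7}  →  sig = [2:1,2]
  {6,8}:  v_{6} + v_{8} = 2·v_{3} + v_{4}  →  sig = [2:1,2]
  {1,2}:  v_{1} + v_{2} = 2·v_{0} + 2·v_{3}  →  sig = [2:2,2]
  {0,3,7}:  v_{0} + v_{3} + v_{7} = 0  →  sig = [3:]
  {1,4,5}:  v_{1} + v_{4} + v_{5} = v_{3}  →  sig = [3:1]
  {0,3,4,5}:  v_{0} + v_{3} + v_{4} + v_{5} = v_{8}  →  sig = [4:1]
  {1,3,4,7}:  v_{1} + v_{3} + v_{4} + v_{7} = v_{6}  →  sig = [4:1]
  {2,3,4,5}:  v_{2} + v_{3} + v_{4} + v_{5} = 2·v_{8}  →  sig = [4:2]

Signatures (|P|; sorted positive RHS coefficients), sorted:
[[2:1], [2:1,1], [2:1,1], [2:1,1,1], [2:1,1,2], [2:1,2], [2:1,2], [2:1,2], [2:2,2], [3:], [3:1], [4:1], [4:1], [4:2]]


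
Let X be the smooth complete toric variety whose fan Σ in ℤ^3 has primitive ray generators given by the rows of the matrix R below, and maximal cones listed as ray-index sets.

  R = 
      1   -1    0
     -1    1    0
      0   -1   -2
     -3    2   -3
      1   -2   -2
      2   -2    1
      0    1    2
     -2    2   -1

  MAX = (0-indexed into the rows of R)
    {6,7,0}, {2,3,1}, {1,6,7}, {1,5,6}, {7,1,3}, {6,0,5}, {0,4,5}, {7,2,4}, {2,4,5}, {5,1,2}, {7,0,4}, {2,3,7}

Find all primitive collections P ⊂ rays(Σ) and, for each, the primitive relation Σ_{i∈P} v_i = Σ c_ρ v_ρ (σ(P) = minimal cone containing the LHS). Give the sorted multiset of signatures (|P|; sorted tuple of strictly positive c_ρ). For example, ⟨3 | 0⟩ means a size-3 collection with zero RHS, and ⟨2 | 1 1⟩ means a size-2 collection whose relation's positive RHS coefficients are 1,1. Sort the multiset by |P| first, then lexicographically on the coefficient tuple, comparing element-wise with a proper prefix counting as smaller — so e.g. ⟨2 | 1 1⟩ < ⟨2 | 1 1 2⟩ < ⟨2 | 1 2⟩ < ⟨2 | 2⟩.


The 11 primitive collections of Σ (r=8, n=3):

  P = {0,1}:  v_{0} + v_{1} = 0 — sig = ⟨2 | 0⟩
  P = {2,6}:  v_{2} + v_{6} = 0 — sig = ⟨2 | 0⟩
  P = {5,7}:  v_{5} + v_{7} = 0 — sig = ⟨2 | 0⟩
  P = {0,2}:  v_{0} + v_{2} = v_{4} — sig = ⟨2 | 1⟩
  P = {1,4}:  v_{1} + v_{4} = v_{2} — sig = ⟨2 | 1⟩
  P = {4,6}:  v_{4} + v_{6} = v_{0} — sig = ⟨2 | 1⟩
  P = {0,3}:  v_{0} + v_{3} = v_{2} + v_{7} — sig = ⟨2 | 1 1⟩
  P = {3,5}:  v_{3} + v_{5} = v_{1} + v_{2} — sig = ⟨2 | 1 1⟩
  P = {3,6}:  v_{3} + v_{6} = v_{1} + v_{7} — sig = ⟨2 | 1 1⟩
  P = {3,4}:  v_{3} + v_{4} = 2·v_{2} + v_{7} — sig = ⟨2 | 1 2⟩
  P = {1,2,7}:  v_{1} + v_{2} + v_{7} = v_{3} — sig = ⟨3 | 1⟩

Hence PRS(X_Σ) =
    |P|=2: 10 collections, coeffs (), (), (), (1), (1), (1), (1,1), (1,1), (1,1), (1,2)
    |P|=3: 1 collection, coeffs (1)


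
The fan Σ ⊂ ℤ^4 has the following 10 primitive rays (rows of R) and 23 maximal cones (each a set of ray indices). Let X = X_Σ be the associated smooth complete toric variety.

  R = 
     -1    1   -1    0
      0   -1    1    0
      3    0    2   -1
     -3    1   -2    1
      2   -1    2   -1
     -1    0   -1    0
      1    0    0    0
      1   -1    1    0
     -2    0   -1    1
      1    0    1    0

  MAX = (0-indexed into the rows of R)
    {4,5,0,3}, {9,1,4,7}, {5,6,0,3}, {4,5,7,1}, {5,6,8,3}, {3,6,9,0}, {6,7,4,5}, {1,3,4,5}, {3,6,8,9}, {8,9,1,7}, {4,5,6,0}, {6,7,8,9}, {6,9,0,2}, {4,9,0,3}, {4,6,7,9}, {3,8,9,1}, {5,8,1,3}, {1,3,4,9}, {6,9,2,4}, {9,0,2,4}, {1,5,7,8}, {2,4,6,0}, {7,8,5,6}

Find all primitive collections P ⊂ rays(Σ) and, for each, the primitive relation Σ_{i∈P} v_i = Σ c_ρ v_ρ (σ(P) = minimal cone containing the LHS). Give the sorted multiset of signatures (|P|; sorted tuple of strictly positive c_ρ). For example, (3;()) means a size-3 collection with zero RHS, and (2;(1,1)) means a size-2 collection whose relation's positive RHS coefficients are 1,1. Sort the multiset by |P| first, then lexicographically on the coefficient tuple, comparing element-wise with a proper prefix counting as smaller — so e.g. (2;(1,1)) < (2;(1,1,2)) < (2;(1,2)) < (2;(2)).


14 minimal non-faces of Δ(Σ) (on 10 rays):

  P = {0,7}:  v_{0} + v_{7} = 0  ⇒ sig = (2;())
  P = {5,9}:  v_{5} + v_{9} = 0  ⇒ sig = (2;())
  P = {0,8}:  v_{0} + v_{8} = v_{3}  ⇒ sig = (2;(1))
  P = {1,6}:  v_{1} + v_{6} = v_{7}  ⇒ sig = (2;(1))
  P = {2,8}:  v_{2} + v_{8} = v_{9}  ⇒ sig = (2;(1))
  P = {3,7}:  v_{3} + v_{7} = v_{8}  ⇒ sig = (2;(1))
  P = {4,8}:  v_{4} + v_{8} = v_{1}  ⇒ sig = (2;(1))
  P = {0,1}:  v_{0} + v_{1} = v_{3} + v_{4}  ⇒ sig = (2;(1,1))
  P = {1,2}:  v_{1} + v_{2} = v_{4} + v_{9}  ⇒ sig = (2;(1,1))
  P = {2,3}:  v_{2} + v_{3} = v_{0} + v_{9}  ⇒ sig = (2;(1,1))
  P = {2,5}:  v_{2} + v_{5} = v_{0} + v_{4} + v_{6}  ⇒ sig = (2;(1,1,1))
  P = {2,7}:  v_{2} + v_{7} = v_{4} + v_{6} + v_{9}  ⇒ sig = (2;(1,1,1))
  P = {3,4,6}:  v_{3} + v_{4} + v_{6} = 0  ⇒ sig = (3;())
  P = {0,4,6,9}:  v_{0} + v_{4} + v_{6} + v_{9} = v_{2}  ⇒ sig = (4;(1))

Signatures (|P|; sorted positive RHS coefficients), sorted:
    (2;())
    (2;())
    (2;(1))
    (2;(1))
    (2;(1))
    (2;(1))
    (2;(1))
    (2;(1,1))
    (2;(1,1))
    (2;(1,1))
    (2;(1,1,1))
    (2;(1,1,1))
    (3;())
    (4;(1))


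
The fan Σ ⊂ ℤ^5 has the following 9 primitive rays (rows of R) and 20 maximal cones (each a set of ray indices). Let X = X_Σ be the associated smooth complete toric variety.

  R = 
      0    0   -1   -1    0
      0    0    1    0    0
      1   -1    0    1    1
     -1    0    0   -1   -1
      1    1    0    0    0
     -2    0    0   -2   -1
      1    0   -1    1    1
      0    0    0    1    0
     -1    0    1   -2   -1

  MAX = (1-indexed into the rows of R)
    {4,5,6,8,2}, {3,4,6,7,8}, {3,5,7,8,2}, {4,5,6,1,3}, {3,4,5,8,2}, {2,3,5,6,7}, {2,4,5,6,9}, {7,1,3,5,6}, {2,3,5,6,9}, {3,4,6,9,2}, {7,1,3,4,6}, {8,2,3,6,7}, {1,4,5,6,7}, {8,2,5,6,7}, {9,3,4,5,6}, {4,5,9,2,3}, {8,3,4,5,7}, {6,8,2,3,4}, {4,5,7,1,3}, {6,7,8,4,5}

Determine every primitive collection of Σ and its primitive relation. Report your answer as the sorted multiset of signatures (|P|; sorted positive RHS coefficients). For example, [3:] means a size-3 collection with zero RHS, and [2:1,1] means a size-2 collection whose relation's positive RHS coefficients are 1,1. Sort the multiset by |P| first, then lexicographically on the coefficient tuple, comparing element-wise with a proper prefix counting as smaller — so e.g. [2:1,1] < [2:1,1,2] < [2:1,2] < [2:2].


Minimal non-faces — 9 found among 9 rays, 20 max cones:

  P={1,8}:  v_{1} + v_{8} = v_{4} + v_{7}  ⟹  sig = [2:1,1]
  P={8,9}:  v_{8} + v_{9} = v_{2} + v_{4}  ⟹  sig = [2:1,1]
  P={1,2}:  v_{1} + v_{2} = v_{3} + v_{5} + v_{6}  ⟹  sig = [2:1,1,1]
  P={7,9}:  v_{7} + v_{9} = v_{3} + v_{5} + v_{6}  ⟹  sig = [2:1,1,1]
  P={1,9}:  v_{1} + v_{9} = 2·v_{3} + v_{4} + 2·v_{5} + 2·v_{6}  ⟹  sig = [2:1,2,2,2]
  P={2,4,7}:  v_{2} + v_{4} + v_{7} = 0  ⟹  sig = [3:]
  P={3,5,6,8}:  v_{3} + v_{5} + v_{6} + v_{8} = 0  ⟹  sig = [4:]
  P={2,3,4,5,6}:  v_{2} + v_{3} + v_{4} + v_{5} + v_{6} = v_{9}  ⟹  sig = [5:1]
  P={3,4,5,6,7}:  v_{3} + v_{4} + v_{5} + v_{6} + v_{7} = v_{1}  ⟹  sig = [5:1]

Hence PRS(X_Σ) =
{ [2:1,1] ×2,  [2:1,1,1] ×2,  [2:1,2,2,2],  [3:],  [4:],  [5:1] ×2 }


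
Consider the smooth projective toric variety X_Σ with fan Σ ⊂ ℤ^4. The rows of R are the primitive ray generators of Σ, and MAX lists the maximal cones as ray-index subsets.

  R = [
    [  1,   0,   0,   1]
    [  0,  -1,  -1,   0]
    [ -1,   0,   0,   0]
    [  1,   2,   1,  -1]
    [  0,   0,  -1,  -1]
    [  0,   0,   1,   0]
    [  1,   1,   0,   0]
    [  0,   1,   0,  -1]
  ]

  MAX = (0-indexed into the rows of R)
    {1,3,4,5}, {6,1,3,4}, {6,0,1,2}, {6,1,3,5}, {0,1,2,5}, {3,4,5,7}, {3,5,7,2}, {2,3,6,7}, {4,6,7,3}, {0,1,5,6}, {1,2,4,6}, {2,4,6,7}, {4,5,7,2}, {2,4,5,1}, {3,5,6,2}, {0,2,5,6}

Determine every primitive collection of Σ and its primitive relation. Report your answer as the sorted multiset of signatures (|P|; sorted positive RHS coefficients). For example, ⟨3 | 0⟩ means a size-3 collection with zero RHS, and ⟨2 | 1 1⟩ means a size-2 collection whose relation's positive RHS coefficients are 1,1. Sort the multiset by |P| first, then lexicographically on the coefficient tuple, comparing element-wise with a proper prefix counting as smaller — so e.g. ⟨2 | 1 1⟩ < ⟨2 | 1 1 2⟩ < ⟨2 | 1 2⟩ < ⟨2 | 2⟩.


Primitive collections (9):

  P = {0,7}:  v_{0} + v_{7} = v_{6} ; sig = ⟨2 | 1⟩
  P = {1,7}:  v_{1} + v_{7} = v_{4} ; sig = ⟨2 | 1⟩
  P = {0,4}:  v_{0} + v_{4} = v_{1} + v_{6} ; sig = ⟨2 | 1 1⟩
  P = {0,3}:  v_{0} + v_{3} = v_{5} + 2·v_{6} ; sig = ⟨2 | 1 2⟩
  P = {1,2,3}:  v_{1} + v_{2} + v_{3} = v_{7} ; sig = ⟨3 | 1⟩
  P = {5,6,7}:  v_{5} + v_{6} + v_{7} = v_{3} ; sig = ⟨3 | 1⟩
  P = {4,5,6}:  v_{4} + v_{5} + v_{6} = v_{1} + v_{3} ; sig = ⟨3 | 1 1⟩
  P = {2,3,4}:  v_{2} + v_{3} + v_{4} = 2·v_{7} ; sig = ⟨3 | 2⟩
  P = {1,2,5,6}:  v_{1} + v_{2} + v_{5} + v_{6} = 0 ; sig = ⟨4 | 0⟩

Signatures (|P|; sorted positive RHS coefficients), sorted:
    |P|=2: 4 collections, coeffs (1), (1), (1,1), (1,2)
    |P|=3: 4 collections, coeffs (1), (1), (1,1), (2)
    |P|=4: 1 collection, coeffs ()


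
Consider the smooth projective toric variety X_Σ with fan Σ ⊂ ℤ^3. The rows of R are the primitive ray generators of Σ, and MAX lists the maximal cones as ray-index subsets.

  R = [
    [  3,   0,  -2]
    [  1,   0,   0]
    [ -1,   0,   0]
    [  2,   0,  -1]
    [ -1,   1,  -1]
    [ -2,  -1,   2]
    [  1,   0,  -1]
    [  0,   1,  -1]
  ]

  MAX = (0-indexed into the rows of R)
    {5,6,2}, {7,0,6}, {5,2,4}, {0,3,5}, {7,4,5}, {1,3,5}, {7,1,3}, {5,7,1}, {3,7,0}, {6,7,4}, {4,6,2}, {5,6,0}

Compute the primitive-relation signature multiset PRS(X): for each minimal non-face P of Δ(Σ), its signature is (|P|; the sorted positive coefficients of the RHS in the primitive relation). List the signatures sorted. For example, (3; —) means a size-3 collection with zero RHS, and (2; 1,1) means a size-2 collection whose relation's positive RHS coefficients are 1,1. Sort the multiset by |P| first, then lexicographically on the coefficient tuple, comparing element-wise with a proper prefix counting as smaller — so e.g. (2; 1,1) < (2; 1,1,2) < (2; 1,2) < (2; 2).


|primitive collections| = 14. Relations:

  {1,2}:  v_{1} + v_{2} = 0  ⇒ sig = (2; —)
  {1,4}:  v_{1} + v_{4} = v_{7}  ⇒ sig = (2; 1)
  {1,6}:  v_{1} + v_{6} = v_{3}  ⇒ sig = (2; 1)
  {2,3}:  v_{2} + v_{3} = v_{6}  ⇒ sig = (2; 1)
  {2,7}:  v_{2} + v_{7} = v_{4}  ⇒ sig = (2; 1)
  {3,6}:  v_{3} + v_{6} = v_{0}  ⇒ sig = (2; 1)
  {3,4}:  v_{3} + v_{4} = v_{6} + v_{7}  ⇒ sig = (2; 1,1)
  {0,4}:  v_{0} + v_{4} = 2·v_{6} + v_{7}  ⇒ sig = (2; 1,2)
  {0,1}:  v_{0} + v_{1} = 2·v_{3}  ⇒ sig = (2; 2)
  {0,2}:  v_{0} + v_{2} = 2·v_{6}  ⇒ sig = (2; 2)
  {3,5,7}:  v_{3} + v_{5} + v_{7} = 0  ⇒ sig = (3; —)
  {0,5,7}:  v_{0} + v_{5} + v_{7} = v_{6}  ⇒ sig = (3; 1)
  {5,6,7}:  v_{5} + v_{6} + v_{7} = v_{2}  ⇒ sig = (3; 1)
  {4,5,6}:  v_{4} + v_{5} + v_{6} = 2·v_{2}  ⇒ sig = (3; 2)

so the primitive-relation signature multiset is
    |P|=2: 10 collections, coeffs (), (1), (1), (1), (1), (1), (1,1), (1,2), (2), (2)
    |P|=3: 4 collections, coeffs (), (1), (1), (2)


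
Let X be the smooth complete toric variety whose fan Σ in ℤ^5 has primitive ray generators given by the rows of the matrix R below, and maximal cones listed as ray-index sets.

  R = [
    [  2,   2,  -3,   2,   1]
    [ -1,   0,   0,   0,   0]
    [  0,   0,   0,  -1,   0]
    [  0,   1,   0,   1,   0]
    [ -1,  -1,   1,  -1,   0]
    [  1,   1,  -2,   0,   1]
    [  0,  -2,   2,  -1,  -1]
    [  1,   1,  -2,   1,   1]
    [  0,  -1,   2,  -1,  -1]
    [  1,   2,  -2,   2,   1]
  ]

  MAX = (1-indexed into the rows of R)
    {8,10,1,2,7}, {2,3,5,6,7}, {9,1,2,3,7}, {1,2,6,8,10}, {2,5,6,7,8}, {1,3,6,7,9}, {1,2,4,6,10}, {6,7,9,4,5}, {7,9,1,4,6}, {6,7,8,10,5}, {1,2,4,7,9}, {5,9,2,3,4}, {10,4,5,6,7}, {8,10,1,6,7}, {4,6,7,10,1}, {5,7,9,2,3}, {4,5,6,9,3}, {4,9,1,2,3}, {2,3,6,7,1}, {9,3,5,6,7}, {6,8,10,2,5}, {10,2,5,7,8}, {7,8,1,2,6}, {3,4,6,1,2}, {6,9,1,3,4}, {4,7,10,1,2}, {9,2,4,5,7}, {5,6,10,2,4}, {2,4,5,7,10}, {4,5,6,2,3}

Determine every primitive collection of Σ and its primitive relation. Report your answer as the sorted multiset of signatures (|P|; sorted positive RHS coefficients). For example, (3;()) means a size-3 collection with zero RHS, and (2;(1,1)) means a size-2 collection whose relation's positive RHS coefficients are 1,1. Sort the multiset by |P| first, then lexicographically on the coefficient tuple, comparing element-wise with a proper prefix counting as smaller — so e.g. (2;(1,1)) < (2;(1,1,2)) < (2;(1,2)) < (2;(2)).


The 10 primitive collections of Σ (r=10, n=5):

  P = {1,5}:  v_{1} + v_{5} = v_{8}  ⟹  sig = (2;(1))
  P = {3,8}:  v_{3} + v_{8} = v_{6}  ⟹  sig = (2;(1))
  P = {4,8}:  v_{4} + v_{8} = v_{10}  ⟹  sig = (2;(1))
  P = {3,10}:  v_{3} + v_{10} = v_{4} + v_{6}  ⟹  sig = (2;(1,1))
  P = {8,9}:  v_{8} + v_{9} = v_{4} + v_{6} + v_{7}  ⟹  sig = (2;(1,1,1))
  P = {9,10}:  v_{9} + v_{10} = 2·v_{4} + v_{6} + v_{7}  ⟹  sig = (2;(1,1,2))
  P = {2,6,9}:  v_{2} + v_{6} + v_{9} = v_{3}  ⟹  sig = (3;(1))
  P = {3,4,7}:  v_{3} + v_{4} + v_{7} = v_{9}  ⟹  sig = (3;(1))
  P = {2,4,6,7}:  v_{2} + v_{4} + v_{6} + v_{7} = 0  ⟹  sig = (4;())
  P = {2,6,7,10}:  v_{2} + v_{6} + v_{7} + v_{10} = v_{8}  ⟹  sig = (4;(1))

Hence PRS(X_Σ) =
    (2;(1))
    (2;(1))
    (2;(1))
    (2;(1,1))
    (2;(1,1,1))
    (2;(1,1,2))
    (3;(1))
    (3;(1))
    (4;())
    (4;(1))


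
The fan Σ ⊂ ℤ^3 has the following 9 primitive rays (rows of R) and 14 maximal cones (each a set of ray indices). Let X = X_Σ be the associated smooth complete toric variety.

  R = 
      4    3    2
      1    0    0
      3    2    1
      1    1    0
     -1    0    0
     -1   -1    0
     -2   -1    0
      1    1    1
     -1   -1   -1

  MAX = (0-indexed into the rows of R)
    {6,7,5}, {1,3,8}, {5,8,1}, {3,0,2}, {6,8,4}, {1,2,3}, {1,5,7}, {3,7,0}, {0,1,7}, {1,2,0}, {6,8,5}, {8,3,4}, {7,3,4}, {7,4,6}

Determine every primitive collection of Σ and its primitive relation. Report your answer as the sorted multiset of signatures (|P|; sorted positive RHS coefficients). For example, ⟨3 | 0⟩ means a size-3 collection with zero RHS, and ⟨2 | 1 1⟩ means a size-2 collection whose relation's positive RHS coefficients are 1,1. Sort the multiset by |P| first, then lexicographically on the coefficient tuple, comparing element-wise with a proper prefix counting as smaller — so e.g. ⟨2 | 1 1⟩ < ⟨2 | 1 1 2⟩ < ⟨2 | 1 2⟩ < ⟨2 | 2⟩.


Σ has 17 primitive collections:

  P={1,4}:  v_{1} + v_{4} = 0  ⟹  sig = ⟨2 | 0⟩
  P={3,5}:  v_{3} + v_{5} = 0  ⟹  sig = ⟨2 | 0⟩
  P={7,8}:  v_{7} + v_{8} = 0  ⟹  sig = ⟨2 | 0⟩
  P={0,8}:  v_{0} + v_{8} = v_{2}  ⟹  sig = ⟨2 | 1⟩
  P={1,6}:  v_{1} + v_{6} = v_{5}  ⟹  sig = ⟨2 | 1⟩
  P={2,6}:  v_{2} + v_{6} = v_{7}  ⟹  sig = ⟨2 | 1⟩
  P={2,7}:  v_{2} + v_{7} = v_{0}  ⟹  sig = ⟨2 | 1⟩
  P={3,6}:  v_{3} + v_{6} = v_{4}  ⟹  sig = ⟨2 | 1⟩
  P={4,5}:  v_{4} + v_{5} = v_{6}  ⟹  sig = ⟨2 | 1⟩
  P={2,4}:  v_{2} + v_{4} = v_{3} + v_{7}  ⟹  sig = ⟨2 | 1 1⟩
  P={2,5}:  v_{2} + v_{5} = v_{1} + v_{7}  ⟹  sig = ⟨2 | 1 1⟩
  P={2,8}:  v_{2} + v_{8} = v_{1} + v_{3}  ⟹  sig = ⟨2 | 1 1⟩
  P={0,4}:  v_{0} + v_{4} = v_{3} + 2·v_{7}  ⟹  sig = ⟨2 | 1 2⟩
  P={0,5}:  v_{0} + v_{5} = v_{1} + 2·v_{7}  ⟹  sig = ⟨2 | 1 2⟩
  P={0,6}:  v_{0} + v_{6} = 2·v_{7}  ⟹  sig = ⟨2 | 2⟩
  P={1,3,7}:  v_{1} + v_{3} + v_{7} = v_{2}  ⟹  sig = ⟨3 | 1⟩
  P={0,1,3}:  v_{0} + v_{1} + v_{3} = 2·v_{2}  ⟹  sig = ⟨3 | 2⟩

Signatures (|P|; sorted positive RHS coefficients), sorted:
{ ⟨2 | 0⟩ ×3,  ⟨2 | 1⟩ ×6,  ⟨2 | 1 1⟩ ×3,  ⟨2 | 1 2⟩ ×2,  ⟨2 | 2⟩,  ⟨3 | 1⟩,  ⟨3 | 2⟩ }


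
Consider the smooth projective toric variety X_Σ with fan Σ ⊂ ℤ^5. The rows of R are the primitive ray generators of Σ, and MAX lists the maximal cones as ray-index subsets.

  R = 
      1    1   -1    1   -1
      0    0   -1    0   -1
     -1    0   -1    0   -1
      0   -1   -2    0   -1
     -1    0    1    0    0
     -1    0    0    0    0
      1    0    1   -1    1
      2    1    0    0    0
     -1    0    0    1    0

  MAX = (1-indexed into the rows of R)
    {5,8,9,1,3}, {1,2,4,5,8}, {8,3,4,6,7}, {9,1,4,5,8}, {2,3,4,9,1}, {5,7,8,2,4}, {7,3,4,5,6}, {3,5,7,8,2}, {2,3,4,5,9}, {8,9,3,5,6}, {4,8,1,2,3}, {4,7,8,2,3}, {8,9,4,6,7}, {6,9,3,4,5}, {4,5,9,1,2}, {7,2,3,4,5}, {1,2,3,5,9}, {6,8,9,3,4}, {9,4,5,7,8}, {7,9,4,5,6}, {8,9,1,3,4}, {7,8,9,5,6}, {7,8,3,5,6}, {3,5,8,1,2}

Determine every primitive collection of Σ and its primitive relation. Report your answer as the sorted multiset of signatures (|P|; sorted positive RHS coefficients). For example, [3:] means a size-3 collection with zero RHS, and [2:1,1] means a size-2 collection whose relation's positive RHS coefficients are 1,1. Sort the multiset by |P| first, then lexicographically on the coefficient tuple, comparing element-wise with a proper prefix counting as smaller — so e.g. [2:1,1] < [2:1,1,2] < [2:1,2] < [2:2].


Σ has 9 primitive collections:

  {1,7}:  v_{1} + v_{7} = v_{8}  ⇒ sig = [2:1]
  {2,6}:  v_{2} + v_{6} = v_{3}  ⇒ sig = [2:1]
  {1,6}:  v_{1} + v_{6} = v_{3} + v_{8} + v_{9}  ⇒ sig = [2:1,1,1]
  {2,7,9}:  v_{2} + v_{7} + v_{9} = 0  ⇒ sig = [3:]
  {2,8,9}:  v_{2} + v_{8} + v_{9} = v_{1}  ⇒ sig = [3:1]
  {3,7,9}:  v_{3} + v_{7} + v_{9} = v_{6}  ⇒ sig = [3:1]
  {4,5,6,8}:  v_{4} + v_{5} + v_{6} + v_{8} = v_{2}  ⇒ sig = [4:1]
  {1,3,4,5}:  v_{1} + v_{3} + v_{4} + v_{5} = 3·v_{2} + v_{9}  ⇒ sig = [4:1,3]
  {3,4,5,8}:  v_{3} + v_{4} + v_{5} + v_{8} = 2·v_{2}  ⇒ sig = [4:2]

Signatures (|P|; sorted positive RHS coefficients), sorted:
    |P|=2: 3 collections, coeffs (1), (1), (1,1,1)
    |P|=3: 3 collections, coeffs (), (1), (1)
    |P|=4: 3 collections, coeffs (1), (1,3), (2)


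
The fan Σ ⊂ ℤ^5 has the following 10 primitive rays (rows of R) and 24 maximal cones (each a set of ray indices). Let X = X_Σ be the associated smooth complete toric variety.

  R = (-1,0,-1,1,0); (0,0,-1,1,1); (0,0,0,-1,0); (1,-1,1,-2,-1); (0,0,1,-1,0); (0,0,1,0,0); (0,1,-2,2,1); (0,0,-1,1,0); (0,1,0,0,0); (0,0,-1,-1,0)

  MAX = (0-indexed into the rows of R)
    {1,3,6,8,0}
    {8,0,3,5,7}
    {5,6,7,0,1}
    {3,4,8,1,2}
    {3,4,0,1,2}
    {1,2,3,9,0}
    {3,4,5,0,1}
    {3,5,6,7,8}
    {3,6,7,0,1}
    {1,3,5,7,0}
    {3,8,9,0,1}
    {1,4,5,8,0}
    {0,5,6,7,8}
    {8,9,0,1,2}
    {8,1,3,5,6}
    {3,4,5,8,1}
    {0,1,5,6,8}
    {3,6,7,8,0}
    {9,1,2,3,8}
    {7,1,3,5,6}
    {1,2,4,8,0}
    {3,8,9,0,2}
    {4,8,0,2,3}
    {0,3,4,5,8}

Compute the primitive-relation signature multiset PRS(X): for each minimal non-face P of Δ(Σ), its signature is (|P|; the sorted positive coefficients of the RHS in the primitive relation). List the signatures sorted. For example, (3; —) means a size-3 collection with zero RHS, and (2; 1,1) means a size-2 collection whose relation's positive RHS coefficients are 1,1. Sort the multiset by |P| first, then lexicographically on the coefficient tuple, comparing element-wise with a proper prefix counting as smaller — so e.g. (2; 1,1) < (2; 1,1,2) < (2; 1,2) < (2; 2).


Primitive collections (14):

  P={4,7}:  v_{4} + v_{7} = 0  so sig = (2; —)
  P={2,5}:  v_{2} + v_{5} = v_{4}  so sig = (2; 1)
  P={5,9}:  v_{5} + v_{9} = v_{2}  so sig = (2; 1)
  P={4,6}:  v_{4} + v_{6} = v_{1} + v_{8}  so sig = (2; 1,1)
  P={2,7}:  v_{2} + v_{7} = v_{0} + v_{1} + v_{3} + v_{8}  so sig = (2; 1,1,1,1)
  P={2,6}:  v_{2} + v_{6} = v_{0} + 2·v_{1} + v_{3} + 2·v_{8}  so sig = (2; 1,1,2,2)
  P={4,9}:  v_{4} + v_{9} = 2·v_{2}  so sig = (2; 2)
  P={7,9}:  v_{7} + v_{9} = 2·v_{0} + 2·v_{1} + 2·v_{3} + 2·v_{8}  so sig = (2; 2,2,2,2)
  P={6,9}:  v_{6} + v_{9} = 2·v_{0} + 3·v_{1} + 2·v_{3} + 3·v_{8}  so sig = (2; 2,2,3,3)
  P={1,7,8}:  v_{1} + v_{7} + v_{8} = v_{6}  so sig = (3; 1)
  P={0,3,5,6}:  v_{0} + v_{3} + v_{5} + v_{6} = v_{7}  so sig = (4; 1)
  P={0,1,3,5,8}:  v_{0} + v_{1} + v_{3} + v_{5} + v_{8} = 0  so sig = (5; —)
  P={0,1,2,3,8}:  v_{0} + v_{1} + v_{2} + v_{3} + v_{8} = v_{9}  so sig = (5; 1)
  P={0,1,3,4,8}:  v_{0} + v_{1} + v_{3} + v_{4} + v_{8} = v_{2}  so sig = (5; 1)

Sorted signature multiset PRS(X):
{ (2; —),  (2; 1) ×2,  (2; 1,1),  (2; 1,1,1,1),  (2; 1,1,2,2),  (2; 2),  (2; 2,2,2,2),  (2; 2,2,3,3),  (3; 1),  (4; 1),  (5; —),  (5; 1) ×2 }
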